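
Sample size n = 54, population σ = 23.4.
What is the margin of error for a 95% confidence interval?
Margin of error = 6.24

Margin of error = z* · σ/√n
= 1.960 · 23.4/√54
= 1.960 · 23.4/7.3485
= 6.24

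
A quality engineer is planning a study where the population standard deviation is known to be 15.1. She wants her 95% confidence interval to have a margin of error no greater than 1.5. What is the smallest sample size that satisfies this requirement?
n ≥ 390

For margin E ≤ 1.5:
n ≥ (z* · σ / E)²
n ≥ (1.960 · 15.1 / 1.5)²
n ≥ 389.30

Minimum n = 390 (rounding up)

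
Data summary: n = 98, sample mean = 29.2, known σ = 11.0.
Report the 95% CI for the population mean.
(27.02, 31.38)

z-interval (σ known):
z* = 1.960 for 95% confidence

Margin of error = z* · σ/√n = 1.960 · 11.0/√98 = 2.18

CI: (29.2 - 2.18, 29.2 + 2.18) = (27.02, 31.38)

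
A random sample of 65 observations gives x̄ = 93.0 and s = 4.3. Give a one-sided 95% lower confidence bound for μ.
μ ≥ 92.11

Lower bound (one-sided):
t* = 1.669 (one-sided for 95%)
Lower bound = x̄ - t* · s/√n = 93.0 - 1.669 · 4.3/√65 = 92.11

We are 95% confident that μ ≥ 92.11.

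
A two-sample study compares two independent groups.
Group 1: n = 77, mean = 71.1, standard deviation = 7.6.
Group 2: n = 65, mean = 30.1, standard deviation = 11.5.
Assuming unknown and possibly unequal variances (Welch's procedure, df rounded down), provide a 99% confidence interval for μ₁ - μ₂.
(36.62, 45.38)

Difference: x̄₁ - x̄₂ = 41.00
SE = √(s₁²/n₁ + s₂²/n₂) = √(7.6²/77 + 11.5²/65) = 1.6688
df = 107.58 → 107 (Welch–Satterthwaite, rounded down)
t* = 2.623

CI: 41.00 ± 2.623 · 1.6688 = 41.00 ± 4.38 = (36.62, 45.38)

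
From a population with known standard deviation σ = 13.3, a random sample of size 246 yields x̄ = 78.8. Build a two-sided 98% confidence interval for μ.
(76.83, 80.77)

z-interval (σ known):
z* = 2.326 for 98% confidence

Margin of error = z* · σ/√n = 2.326 · 13.3/√246 = 1.97

CI: (78.8 - 1.97, 78.8 + 1.97) = (76.83, 80.77)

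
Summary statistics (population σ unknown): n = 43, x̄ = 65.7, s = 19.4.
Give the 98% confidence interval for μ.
(58.55, 72.85)

t-interval (σ unknown):
df = n - 1 = 42
t* = 2.418 for 98% confidence

Margin of error = t* · s/√n = 2.418 · 19.4/√43 = 7.15

CI: (58.55, 72.85)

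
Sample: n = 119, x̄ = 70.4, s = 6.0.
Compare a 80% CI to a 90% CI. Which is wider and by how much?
90% CI is wider by 0.40

df = 118
80% CI: t* = 1.289, (69.69, 71.11), width = 2 · t* · s/√n = 1.42
90% CI: t* = 1.658, (69.49, 71.31), width = 2 · t* · s/√n = 1.82

The 90% CI is wider by 1.82 - 1.42 = 0.40.
Higher confidence requires a wider interval.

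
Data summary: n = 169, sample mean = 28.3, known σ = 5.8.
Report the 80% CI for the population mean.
(27.73, 28.87)

z-interval (σ known):
z* = 1.282 for 80% confidence

Margin of error = z* · σ/√n = 1.282 · 5.8/√169 = 0.57

CI: (28.3 - 0.57, 28.3 + 0.57) = (27.73, 28.87)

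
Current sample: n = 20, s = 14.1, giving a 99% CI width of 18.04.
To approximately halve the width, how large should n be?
n ≈ 80

CI width ∝ 1/√n
To reduce width by factor 2, need √n to grow by 2 → need 2² = 4 times as many samples.

Current: n = 20, width = 18.04
New: n = 80, width ≈ 8.32

Width reduced by factor of 18.04/8.32 = 2.17.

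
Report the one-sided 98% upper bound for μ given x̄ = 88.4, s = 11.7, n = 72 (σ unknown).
μ ≤ 91.28

Upper bound (one-sided):
t* = 2.092 (one-sided for 98%)
Upper bound = x̄ + t* · s/√n = 88.4 + 2.092 · 11.7/√72 = 91.28

We are 98% confident that μ ≤ 91.28.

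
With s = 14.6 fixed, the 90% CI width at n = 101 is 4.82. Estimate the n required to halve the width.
n ≈ 404

CI width ∝ 1/√n
To reduce width by factor 2, need √n to grow by 2 → need 2² = 4 times as many samples.

Current: n = 101, width = 4.82
New: n = 404, width ≈ 2.40

Width reduced by factor of 4.82/2.40 = 2.01.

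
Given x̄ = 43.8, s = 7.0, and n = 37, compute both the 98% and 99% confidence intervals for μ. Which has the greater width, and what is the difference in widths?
99% CI is wider by 0.66

df = 36
98% CI: t* = 2.434, (41.00, 46.60), width = 2 · t* · s/√n = 5.60
99% CI: t* = 2.719, (40.67, 46.93), width = 2 · t* · s/√n = 6.26

The 99% CI is wider by 6.26 - 5.60 = 0.66.
Higher confidence requires a wider interval.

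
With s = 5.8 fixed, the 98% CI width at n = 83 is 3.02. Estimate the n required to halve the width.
n ≈ 332

CI width ∝ 1/√n
To reduce width by factor 2, need √n to grow by 2 → need 2² = 4 times as many samples.

Current: n = 83, width = 3.02
New: n = 332, width ≈ 1.49

Width reduced by factor of 3.02/1.49 = 2.03.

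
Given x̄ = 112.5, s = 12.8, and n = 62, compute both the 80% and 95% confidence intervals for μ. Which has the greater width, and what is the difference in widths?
95% CI is wider by 2.29

df = 61
80% CI: t* = 1.296, (110.39, 114.61), width = 2 · t* · s/√n = 4.21
95% CI: t* = 2.000, (109.25, 115.75), width = 2 · t* · s/√n = 6.50

The 95% CI is wider by 6.50 - 4.21 = 2.29.
Higher confidence requires a wider interval.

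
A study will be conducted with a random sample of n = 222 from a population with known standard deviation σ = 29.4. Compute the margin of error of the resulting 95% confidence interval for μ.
Margin of error = 3.87

Margin of error = z* · σ/√n
= 1.960 · 29.4/√222
= 1.960 · 29.4/14.8997
= 3.87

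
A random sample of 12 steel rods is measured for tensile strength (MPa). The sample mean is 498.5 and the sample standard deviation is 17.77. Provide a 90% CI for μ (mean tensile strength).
(489.29, 507.71)

t-interval (σ unknown):
df = n - 1 = 11
t* = 1.796 for 90% confidence

Margin of error = t* · s/√n = 1.796 · 17.77/√12 = 9.21

CI: (489.29, 507.71)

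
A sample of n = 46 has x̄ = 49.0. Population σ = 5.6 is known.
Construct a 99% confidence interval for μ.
(46.87, 51.13)

z-interval (σ known):
z* = 2.576 for 99% confidence

Margin of error = z* · σ/√n = 2.576 · 5.6/√46 = 2.13

CI: (49.0 - 2.13, 49.0 + 2.13) = (46.87, 51.13)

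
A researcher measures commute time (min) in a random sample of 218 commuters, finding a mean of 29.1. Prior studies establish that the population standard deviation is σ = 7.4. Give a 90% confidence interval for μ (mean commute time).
(28.28, 29.92)

z-interval (σ known):
z* = 1.645 for 90% confidence

Margin of error = z* · σ/√n = 1.645 · 7.4/√218 = 0.82

CI: (29.1 - 0.82, 29.1 + 0.82) = (28.28, 29.92)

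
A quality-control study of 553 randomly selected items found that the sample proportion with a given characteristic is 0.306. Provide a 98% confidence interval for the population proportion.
(0.260, 0.352)

Proportion CI:
SE = √(p̂(1-p̂)/n) = √(0.306 · 0.694 / 553) = 0.01960

z* = 2.326
Margin = z* · SE = 2.326 · 0.01960 = 0.0456

CI: 0.306 ± 0.0456 = (0.260, 0.352)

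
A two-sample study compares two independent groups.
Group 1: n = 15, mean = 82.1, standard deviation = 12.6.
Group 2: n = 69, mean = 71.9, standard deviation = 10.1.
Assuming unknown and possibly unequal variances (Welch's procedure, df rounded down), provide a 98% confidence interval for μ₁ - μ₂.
(1.34, 19.06)

Difference: x̄₁ - x̄₂ = 10.20
SE = √(s₁²/n₁ + s₂²/n₂) = √(12.6²/15 + 10.1²/69) = 3.4731
df = 18.11 → 18 (Welch–Satterthwaite, rounded down)
t* = 2.552

CI: 10.20 ± 2.552 · 3.4731 = 10.20 ± 8.86 = (1.34, 19.06)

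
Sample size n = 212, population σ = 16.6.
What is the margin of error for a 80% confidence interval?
Margin of error = 1.46

Margin of error = z* · σ/√n
= 1.282 · 16.6/√212
= 1.282 · 16.6/14.5602
= 1.46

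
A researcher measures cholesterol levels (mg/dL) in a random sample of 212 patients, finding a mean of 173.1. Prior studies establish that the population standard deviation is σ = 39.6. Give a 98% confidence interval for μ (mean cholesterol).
(166.77, 179.43)

z-interval (σ known):
z* = 2.326 for 98% confidence

Margin of error = z* · σ/√n = 2.326 · 39.6/√212 = 6.33

CI: (173.1 - 6.33, 173.1 + 6.33) = (166.77, 179.43)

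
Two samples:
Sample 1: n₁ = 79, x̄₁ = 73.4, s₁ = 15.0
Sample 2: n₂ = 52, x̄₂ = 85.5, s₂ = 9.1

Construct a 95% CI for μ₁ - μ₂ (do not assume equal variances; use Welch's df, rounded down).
(-16.27, -7.93)

Difference: x̄₁ - x̄₂ = -12.10
SE = √(s₁²/n₁ + s₂²/n₂) = √(15.0²/79 + 9.1²/52) = 2.1073
df = 128.28 → 128 (Welch–Satterthwaite, rounded down)
t* = 1.979

CI: -12.10 ± 1.979 · 2.1073 = -12.10 ± 4.17 = (-16.27, -7.93)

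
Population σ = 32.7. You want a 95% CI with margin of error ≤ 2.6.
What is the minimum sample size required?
n ≥ 608

For margin E ≤ 2.6:
n ≥ (z* · σ / E)²
n ≥ (1.960 · 32.7 / 2.6)²
n ≥ 607.66

Minimum n = 608 (rounding up)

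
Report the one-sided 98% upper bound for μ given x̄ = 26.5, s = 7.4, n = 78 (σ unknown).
μ ≤ 28.25

Upper bound (one-sided):
t* = 2.089 (one-sided for 98%)
Upper bound = x̄ + t* · s/√n = 26.5 + 2.089 · 7.4/√78 = 28.25

We are 98% confident that μ ≤ 28.25.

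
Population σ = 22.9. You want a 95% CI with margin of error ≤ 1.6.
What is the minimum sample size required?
n ≥ 787

For margin E ≤ 1.6:
n ≥ (z* · σ / E)²
n ≥ (1.960 · 22.9 / 1.6)²
n ≥ 786.94

Minimum n = 787 (rounding up)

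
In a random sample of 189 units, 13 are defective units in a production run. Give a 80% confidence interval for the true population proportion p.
(0.045, 0.092)

Proportion CI:
p̂ = 13/189 = 0.06878
SE = √(p̂(1-p̂)/n) = √(0.06878 · 0.93122 / 189) = 0.01841

z* = 1.282
Margin = z* · SE = 1.282 · 0.01841 = 0.0236

CI: 0.06878 ± 0.0236 = (0.045, 0.092)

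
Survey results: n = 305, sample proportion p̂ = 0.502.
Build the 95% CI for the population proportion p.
(0.446, 0.558)

Proportion CI:
SE = √(p̂(1-p̂)/n) = √(0.502 · 0.498 / 305) = 0.02863

z* = 1.960
Margin = z* · SE = 1.960 · 0.02863 = 0.0561

CI: 0.502 ± 0.0561 = (0.446, 0.558)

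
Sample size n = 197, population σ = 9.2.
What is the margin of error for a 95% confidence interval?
Margin of error = 1.28

Margin of error = z* · σ/√n
= 1.960 · 9.2/√197
= 1.960 · 9.2/14.0357
= 1.28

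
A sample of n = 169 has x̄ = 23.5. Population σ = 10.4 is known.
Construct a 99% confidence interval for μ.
(21.44, 25.56)

z-interval (σ known):
z* = 2.576 for 99% confidence

Margin of error = z* · σ/√n = 2.576 · 10.4/√169 = 2.06

CI: (23.5 - 2.06, 23.5 + 2.06) = (21.44, 25.56)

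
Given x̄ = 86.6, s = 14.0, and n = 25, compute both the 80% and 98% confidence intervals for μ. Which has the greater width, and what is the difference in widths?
98% CI is wider by 6.58

df = 24
80% CI: t* = 1.318, (82.91, 90.29), width = 2 · t* · s/√n = 7.38
98% CI: t* = 2.492, (79.62, 93.58), width = 2 · t* · s/√n = 13.96

The 98% CI is wider by 13.96 - 7.38 = 6.58.
Higher confidence requires a wider interval.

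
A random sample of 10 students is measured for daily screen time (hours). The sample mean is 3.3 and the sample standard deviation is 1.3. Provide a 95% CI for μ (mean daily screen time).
(2.37, 4.23)

t-interval (σ unknown):
df = n - 1 = 9
t* = 2.262 for 95% confidence

Margin of error = t* · s/√n = 2.262 · 1.3/√10 = 0.93

CI: (2.37, 4.23)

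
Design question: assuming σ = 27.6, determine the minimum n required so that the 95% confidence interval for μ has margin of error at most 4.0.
n ≥ 183

For margin E ≤ 4.0:
n ≥ (z* · σ / E)²
n ≥ (1.960 · 27.6 / 4.0)²
n ≥ 182.90

Minimum n = 183 (rounding up)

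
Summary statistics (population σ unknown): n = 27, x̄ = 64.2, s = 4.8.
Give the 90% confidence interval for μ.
(62.62, 65.78)

t-interval (σ unknown):
df = n - 1 = 26
t* = 1.706 for 90% confidence

Margin of error = t* · s/√n = 1.706 · 4.8/√27 = 1.58

CI: (62.62, 65.78)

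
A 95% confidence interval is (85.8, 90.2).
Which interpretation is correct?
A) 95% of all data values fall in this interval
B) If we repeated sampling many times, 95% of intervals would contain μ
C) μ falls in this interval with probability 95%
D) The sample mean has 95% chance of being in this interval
B

A) Wrong — a CI is about the parameter μ, not individual data values.
B) Correct — this is the frequentist long-run coverage interpretation.
C) Wrong — μ is fixed; the randomness lives in the interval, not in μ.
D) Wrong — x̄ is observed and sits in the interval by construction.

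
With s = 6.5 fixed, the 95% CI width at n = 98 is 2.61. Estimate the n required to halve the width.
n ≈ 392

CI width ∝ 1/√n
To reduce width by factor 2, need √n to grow by 2 → need 2² = 4 times as many samples.

Current: n = 98, width = 2.61
New: n = 392, width ≈ 1.29

Width reduced by factor of 2.61/1.29 = 2.02.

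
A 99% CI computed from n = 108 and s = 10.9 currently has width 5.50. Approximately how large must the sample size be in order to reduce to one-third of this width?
n ≈ 972

CI width ∝ 1/√n
To reduce width by factor 3, need √n to grow by 3 → need 3² = 9 times as many samples.

Current: n = 108, width = 5.50
New: n = 972, width ≈ 1.80

Width reduced by factor of 5.50/1.80 = 3.06.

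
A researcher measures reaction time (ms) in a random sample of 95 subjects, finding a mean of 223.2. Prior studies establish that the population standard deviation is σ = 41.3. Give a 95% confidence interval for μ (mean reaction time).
(214.89, 231.51)

z-interval (σ known):
z* = 1.960 for 95% confidence

Margin of error = z* · σ/√n = 1.960 · 41.3/√95 = 8.31

CI: (223.2 - 8.31, 223.2 + 8.31) = (214.89, 231.51)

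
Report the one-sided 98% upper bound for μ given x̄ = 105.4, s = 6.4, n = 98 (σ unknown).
μ ≤ 106.75

Upper bound (one-sided):
t* = 2.082 (one-sided for 98%)
Upper bound = x̄ + t* · s/√n = 105.4 + 2.082 · 6.4/√98 = 106.75

We are 98% confident that μ ≤ 106.75.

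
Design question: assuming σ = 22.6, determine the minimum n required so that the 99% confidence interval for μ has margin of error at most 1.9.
n ≥ 939

For margin E ≤ 1.9:
n ≥ (z* · σ / E)²
n ≥ (2.576 · 22.6 / 1.9)²
n ≥ 938.86

Minimum n = 939 (rounding up)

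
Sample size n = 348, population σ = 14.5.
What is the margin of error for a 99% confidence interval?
Margin of error = 2.00

Margin of error = z* · σ/√n
= 2.576 · 14.5/√348
= 2.576 · 14.5/18.6548
= 2.00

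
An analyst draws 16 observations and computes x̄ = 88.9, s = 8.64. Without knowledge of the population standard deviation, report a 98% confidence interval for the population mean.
(83.28, 94.52)

t-interval (σ unknown):
df = n - 1 = 15
t* = 2.602 for 98% confidence

Margin of error = t* · s/√n = 2.602 · 8.64/√16 = 5.62

CI: (83.28, 94.52)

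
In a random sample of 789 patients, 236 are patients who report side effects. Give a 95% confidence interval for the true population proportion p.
(0.267, 0.331)

Proportion CI:
p̂ = 236/789 = 0.29911
SE = √(p̂(1-p̂)/n) = √(0.29911 · 0.70089 / 789) = 0.01630

z* = 1.960
Margin = z* · SE = 1.960 · 0.01630 = 0.0319

CI: 0.29911 ± 0.0319 = (0.267, 0.331)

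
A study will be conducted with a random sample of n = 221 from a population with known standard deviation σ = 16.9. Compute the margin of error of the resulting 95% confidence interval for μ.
Margin of error = 2.23

Margin of error = z* · σ/√n
= 1.960 · 16.9/√221
= 1.960 · 16.9/14.8661
= 2.23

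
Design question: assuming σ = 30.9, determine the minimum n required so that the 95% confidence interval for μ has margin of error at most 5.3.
n ≥ 131

For margin E ≤ 5.3:
n ≥ (z* · σ / E)²
n ≥ (1.960 · 30.9 / 5.3)²
n ≥ 130.58

Minimum n = 131 (rounding up)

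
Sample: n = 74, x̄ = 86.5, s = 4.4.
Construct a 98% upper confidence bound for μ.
μ ≤ 87.57

Upper bound (one-sided):
t* = 2.091 (one-sided for 98%)
Upper bound = x̄ + t* · s/√n = 86.5 + 2.091 · 4.4/√74 = 87.57

We are 98% confident that μ ≤ 87.57.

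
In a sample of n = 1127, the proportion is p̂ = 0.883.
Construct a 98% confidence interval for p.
(0.861, 0.905)

Proportion CI:
SE = √(p̂(1-p̂)/n) = √(0.883 · 0.117 / 1127) = 0.00957

z* = 2.326
Margin = z* · SE = 2.326 · 0.00957 = 0.0223

CI: 0.883 ± 0.0223 = (0.861, 0.905)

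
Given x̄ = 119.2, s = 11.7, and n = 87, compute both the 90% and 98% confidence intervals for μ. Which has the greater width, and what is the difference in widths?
98% CI is wider by 1.78

df = 86
90% CI: t* = 1.663, (117.11, 121.29), width = 2 · t* · s/√n = 4.17
98% CI: t* = 2.370, (116.23, 122.17), width = 2 · t* · s/√n = 5.95

The 98% CI is wider by 5.95 - 4.17 = 1.78.
Higher confidence requires a wider interval.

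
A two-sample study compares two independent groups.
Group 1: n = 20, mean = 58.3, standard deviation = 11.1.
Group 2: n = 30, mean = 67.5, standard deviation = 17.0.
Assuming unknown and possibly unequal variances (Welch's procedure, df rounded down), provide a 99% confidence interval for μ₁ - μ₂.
(-19.87, 1.47)

Difference: x̄₁ - x̄₂ = -9.20
SE = √(s₁²/n₁ + s₂²/n₂) = √(11.1²/20 + 17.0²/30) = 3.9741
df = 47.99 → 47 (Welch–Satterthwaite, rounded down)
t* = 2.685

CI: -9.20 ± 2.685 · 3.9741 = -9.20 ± 10.67 = (-19.87, 1.47)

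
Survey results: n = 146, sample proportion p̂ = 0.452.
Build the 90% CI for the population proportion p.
(0.384, 0.520)

Proportion CI:
SE = √(p̂(1-p̂)/n) = √(0.452 · 0.548 / 146) = 0.04119

z* = 1.645
Margin = z* · SE = 1.645 · 0.04119 = 0.0678

CI: 0.452 ± 0.0678 = (0.384, 0.520)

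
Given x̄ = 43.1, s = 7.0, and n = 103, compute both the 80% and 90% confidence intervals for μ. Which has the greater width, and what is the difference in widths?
90% CI is wider by 0.51

df = 102
80% CI: t* = 1.290, (42.21, 43.99), width = 2 · t* · s/√n = 1.78
90% CI: t* = 1.660, (41.96, 44.24), width = 2 · t* · s/√n = 2.29

The 90% CI is wider by 2.29 - 1.78 = 0.51.
Higher confidence requires a wider interval.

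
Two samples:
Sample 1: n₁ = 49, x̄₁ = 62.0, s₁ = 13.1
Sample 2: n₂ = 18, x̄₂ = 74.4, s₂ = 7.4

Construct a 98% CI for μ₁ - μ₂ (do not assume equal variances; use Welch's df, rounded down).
(-18.54, -6.26)

Difference: x̄₁ - x̄₂ = -12.40
SE = √(s₁²/n₁ + s₂²/n₂) = √(13.1²/49 + 7.4²/18) = 2.5582
df = 53.54 → 53 (Welch–Satterthwaite, rounded down)
t* = 2.399

CI: -12.40 ± 2.399 · 2.5582 = -12.40 ± 6.14 = (-18.54, -6.26)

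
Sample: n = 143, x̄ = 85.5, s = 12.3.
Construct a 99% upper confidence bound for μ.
μ ≤ 87.92

Upper bound (one-sided):
t* = 2.353 (one-sided for 99%)
Upper bound = x̄ + t* · s/√n = 85.5 + 2.353 · 12.3/√143 = 87.92

We are 99% confident that μ ≤ 87.92.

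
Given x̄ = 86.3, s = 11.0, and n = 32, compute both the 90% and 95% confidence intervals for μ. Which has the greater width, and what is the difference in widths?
95% CI is wider by 1.33

df = 31
90% CI: t* = 1.696, (83.00, 89.60), width = 2 · t* · s/√n = 6.60
95% CI: t* = 2.040, (82.33, 90.27), width = 2 · t* · s/√n = 7.93

The 95% CI is wider by 7.93 - 6.60 = 1.33.
Higher confidence requires a wider interval.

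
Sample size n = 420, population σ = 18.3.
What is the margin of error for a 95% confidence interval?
Margin of error = 1.75

Margin of error = z* · σ/√n
= 1.960 · 18.3/√420
= 1.960 · 18.3/20.4939
= 1.75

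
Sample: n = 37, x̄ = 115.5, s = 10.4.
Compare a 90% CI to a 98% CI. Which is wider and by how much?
98% CI is wider by 2.55

df = 36
90% CI: t* = 1.688, (112.61, 118.39), width = 2 · t* · s/√n = 5.77
98% CI: t* = 2.434, (111.34, 119.66), width = 2 · t* · s/√n = 8.32

The 98% CI is wider by 8.32 - 5.77 = 2.55.
Higher confidence requires a wider interval.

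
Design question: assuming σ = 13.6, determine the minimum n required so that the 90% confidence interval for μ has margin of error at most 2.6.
n ≥ 75

For margin E ≤ 2.6:
n ≥ (z* · σ / E)²
n ≥ (1.645 · 13.6 / 2.6)²
n ≥ 74.04

Minimum n = 75 (rounding up)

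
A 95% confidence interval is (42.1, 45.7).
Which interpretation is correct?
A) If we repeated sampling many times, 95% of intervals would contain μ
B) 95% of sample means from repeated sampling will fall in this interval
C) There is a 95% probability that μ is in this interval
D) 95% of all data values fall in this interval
A

A) Correct — this is the frequentist long-run coverage interpretation.
B) Wrong — coverage applies to intervals containing μ, not to future x̄ values.
C) Wrong — μ is fixed; the randomness lives in the interval, not in μ.
D) Wrong — a CI is about the parameter μ, not individual data values.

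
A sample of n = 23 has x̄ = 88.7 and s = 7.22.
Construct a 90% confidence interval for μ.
(86.12, 91.28)

t-interval (σ unknown):
df = n - 1 = 22
t* = 1.717 for 90% confidence

Margin of error = t* · s/√n = 1.717 · 7.22/√23 = 2.58

CI: (86.12, 91.28)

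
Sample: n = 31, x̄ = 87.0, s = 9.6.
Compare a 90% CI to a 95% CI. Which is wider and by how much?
95% CI is wider by 1.19

df = 30
90% CI: t* = 1.697, (84.07, 89.93), width = 2 · t* · s/√n = 5.85
95% CI: t* = 2.042, (83.48, 90.52), width = 2 · t* · s/√n = 7.04

The 95% CI is wider by 7.04 - 5.85 = 1.19.
Higher confidence requires a wider interval.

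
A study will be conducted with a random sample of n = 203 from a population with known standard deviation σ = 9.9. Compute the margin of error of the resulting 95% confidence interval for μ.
Margin of error = 1.36

Margin of error = z* · σ/√n
= 1.960 · 9.9/√203
= 1.960 · 9.9/14.2478
= 1.36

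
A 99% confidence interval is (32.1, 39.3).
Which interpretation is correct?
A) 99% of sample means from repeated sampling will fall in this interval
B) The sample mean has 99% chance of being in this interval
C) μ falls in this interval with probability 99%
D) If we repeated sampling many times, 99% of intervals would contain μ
D

A) Wrong — coverage applies to intervals containing μ, not to future x̄ values.
B) Wrong — x̄ is observed and sits in the interval by construction.
C) Wrong — μ is fixed; the randomness lives in the interval, not in μ.
D) Correct — this is the frequentist long-run coverage interpretation.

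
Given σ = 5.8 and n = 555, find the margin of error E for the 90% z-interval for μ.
Margin of error = 0.40

Margin of error = z* · σ/√n
= 1.645 · 5.8/√555
= 1.645 · 5.8/23.5584
= 0.40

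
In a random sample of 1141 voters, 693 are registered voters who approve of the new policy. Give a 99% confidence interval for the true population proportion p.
(0.570, 0.645)

Proportion CI:
p̂ = 693/1141 = 0.60736
SE = √(p̂(1-p̂)/n) = √(0.60736 · 0.39264 / 1141) = 0.01446

z* = 2.576
Margin = z* · SE = 2.576 · 0.01446 = 0.0372

CI: 0.60736 ± 0.0372 = (0.570, 0.645)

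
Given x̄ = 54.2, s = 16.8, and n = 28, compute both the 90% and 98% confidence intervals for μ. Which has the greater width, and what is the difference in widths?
98% CI is wider by 4.89

df = 27
90% CI: t* = 1.703, (48.79, 59.61), width = 2 · t* · s/√n = 10.81
98% CI: t* = 2.473, (46.35, 62.05), width = 2 · t* · s/√n = 15.70

The 98% CI is wider by 15.70 - 10.81 = 4.89.
Higher confidence requires a wider interval.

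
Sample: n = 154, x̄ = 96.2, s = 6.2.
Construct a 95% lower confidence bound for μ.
μ ≥ 95.37

Lower bound (one-sided):
t* = 1.655 (one-sided for 95%)
Lower bound = x̄ - t* · s/√n = 96.2 - 1.655 · 6.2/√154 = 95.37

We are 95% confident that μ ≥ 95.37.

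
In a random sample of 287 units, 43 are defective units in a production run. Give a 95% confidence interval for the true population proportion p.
(0.109, 0.191)

Proportion CI:
p̂ = 43/287 = 0.14983
SE = √(p̂(1-p̂)/n) = √(0.14983 · 0.85017 / 287) = 0.02107

z* = 1.960
Margin = z* · SE = 1.960 · 0.02107 = 0.0413

CI: 0.14983 ± 0.0413 = (0.109, 0.191)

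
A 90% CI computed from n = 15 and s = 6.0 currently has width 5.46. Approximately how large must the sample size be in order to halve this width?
n ≈ 60

CI width ∝ 1/√n
To reduce width by factor 2, need √n to grow by 2 → need 2² = 4 times as many samples.

Current: n = 15, width = 5.46
New: n = 60, width ≈ 2.59

Width reduced by factor of 5.46/2.59 = 2.11.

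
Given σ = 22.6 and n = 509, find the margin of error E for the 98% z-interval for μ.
Margin of error = 2.33

Margin of error = z* · σ/√n
= 2.326 · 22.6/√509
= 2.326 · 22.6/22.5610
= 2.33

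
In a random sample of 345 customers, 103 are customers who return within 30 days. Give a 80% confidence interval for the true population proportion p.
(0.267, 0.330)

Proportion CI:
p̂ = 103/345 = 0.29855
SE = √(p̂(1-p̂)/n) = √(0.29855 · 0.70145 / 345) = 0.02464

z* = 1.282
Margin = z* · SE = 1.282 · 0.02464 = 0.0316

CI: 0.29855 ± 0.0316 = (0.267, 0.330)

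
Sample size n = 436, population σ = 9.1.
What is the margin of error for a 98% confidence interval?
Margin of error = 1.01

Margin of error = z* · σ/√n
= 2.326 · 9.1/√436
= 2.326 · 9.1/20.8806
= 1.01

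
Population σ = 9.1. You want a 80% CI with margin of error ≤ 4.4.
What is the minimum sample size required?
n ≥ 8

For margin E ≤ 4.4:
n ≥ (z* · σ / E)²
n ≥ (1.282 · 9.1 / 4.4)²
n ≥ 7.03

Minimum n = 8 (rounding up)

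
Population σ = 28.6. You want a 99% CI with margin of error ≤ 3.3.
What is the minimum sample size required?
n ≥ 499

For margin E ≤ 3.3:
n ≥ (z* · σ / E)²
n ≥ (2.576 · 28.6 / 3.3)²
n ≥ 498.42

Minimum n = 499 (rounding up)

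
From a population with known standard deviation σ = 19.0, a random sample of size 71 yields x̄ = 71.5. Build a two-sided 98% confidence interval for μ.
(66.26, 76.74)

z-interval (σ known):
z* = 2.326 for 98% confidence

Margin of error = z* · σ/√n = 2.326 · 19.0/√71 = 5.24

CI: (71.5 - 5.24, 71.5 + 5.24) = (66.26, 76.74)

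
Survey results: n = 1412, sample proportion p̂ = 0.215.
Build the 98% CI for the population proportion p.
(0.190, 0.240)

Proportion CI:
SE = √(p̂(1-p̂)/n) = √(0.215 · 0.785 / 1412) = 0.01093

z* = 2.326
Margin = z* · SE = 2.326 · 0.01093 = 0.0254

CI: 0.215 ± 0.0254 = (0.190, 0.240)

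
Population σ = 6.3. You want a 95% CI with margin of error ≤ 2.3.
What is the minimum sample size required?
n ≥ 29

For margin E ≤ 2.3:
n ≥ (z* · σ / E)²
n ≥ (1.960 · 6.3 / 2.3)²
n ≥ 28.82

Minimum n = 29 (rounding up)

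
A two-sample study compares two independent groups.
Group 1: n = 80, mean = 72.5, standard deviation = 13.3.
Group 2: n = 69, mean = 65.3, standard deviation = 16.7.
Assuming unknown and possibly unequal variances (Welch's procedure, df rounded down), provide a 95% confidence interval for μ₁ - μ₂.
(2.25, 12.15)

Difference: x̄₁ - x̄₂ = 7.20
SE = √(s₁²/n₁ + s₂²/n₂) = √(13.3²/80 + 16.7²/69) = 2.5006
df = 129.41 → 129 (Welch–Satterthwaite, rounded down)
t* = 1.979

CI: 7.20 ± 1.979 · 2.5006 = 7.20 ± 4.95 = (2.25, 12.15)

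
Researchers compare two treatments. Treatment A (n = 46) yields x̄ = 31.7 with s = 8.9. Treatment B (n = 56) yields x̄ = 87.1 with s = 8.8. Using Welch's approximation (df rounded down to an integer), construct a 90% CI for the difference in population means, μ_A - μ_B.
(-58.33, -52.47)

Difference: x̄₁ - x̄₂ = -55.40
SE = √(s₁²/n₁ + s₂²/n₂) = √(8.9²/46 + 8.8²/56) = 1.7620
df = 95.77 → 95 (Welch–Satterthwaite, rounded down)
t* = 1.661

CI: -55.40 ± 1.661 · 1.7620 = -55.40 ± 2.93 = (-58.33, -52.47)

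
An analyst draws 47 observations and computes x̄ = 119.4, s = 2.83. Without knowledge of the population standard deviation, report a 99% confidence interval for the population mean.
(118.29, 120.51)

t-interval (σ unknown):
df = n - 1 = 46
t* = 2.687 for 99% confidence

Margin of error = t* · s/√n = 2.687 · 2.83/√47 = 1.11

CI: (118.29, 120.51)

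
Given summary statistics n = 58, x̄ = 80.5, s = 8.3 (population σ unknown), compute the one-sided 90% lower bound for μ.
μ ≥ 79.09

Lower bound (one-sided):
t* = 1.297 (one-sided for 90%)
Lower bound = x̄ - t* · s/√n = 80.5 - 1.297 · 8.3/√58 = 79.09

We are 90% confident that μ ≥ 79.09.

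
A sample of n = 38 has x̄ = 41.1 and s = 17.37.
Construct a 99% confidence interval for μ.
(33.45, 48.75)

t-interval (σ unknown):
df = n - 1 = 37
t* = 2.715 for 99% confidence

Margin of error = t* · s/√n = 2.715 · 17.37/√38 = 7.65

CI: (33.45, 48.75)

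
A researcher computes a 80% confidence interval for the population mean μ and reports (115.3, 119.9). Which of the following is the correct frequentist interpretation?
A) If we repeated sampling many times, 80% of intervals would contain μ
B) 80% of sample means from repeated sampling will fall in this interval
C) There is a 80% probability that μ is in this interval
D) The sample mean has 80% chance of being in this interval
A

A) Correct — this is the frequentist long-run coverage interpretation.
B) Wrong — coverage applies to intervals containing μ, not to future x̄ values.
C) Wrong — μ is fixed; the randomness lives in the interval, not in μ.
D) Wrong — x̄ is observed and sits in the interval by construction.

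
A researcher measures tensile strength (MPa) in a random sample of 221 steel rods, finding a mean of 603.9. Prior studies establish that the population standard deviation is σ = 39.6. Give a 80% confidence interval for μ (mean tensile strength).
(600.49, 607.31)

z-interval (σ known):
z* = 1.282 for 80% confidence

Margin of error = z* · σ/√n = 1.282 · 39.6/√221 = 3.41

CI: (603.9 - 3.41, 603.9 + 3.41) = (600.49, 607.31)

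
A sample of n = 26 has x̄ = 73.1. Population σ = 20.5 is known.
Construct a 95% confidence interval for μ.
(65.22, 80.98)

z-interval (σ known):
z* = 1.960 for 95% confidence

Margin of error = z* · σ/√n = 1.960 · 20.5/√26 = 7.88

CI: (73.1 - 7.88, 73.1 + 7.88) = (65.22, 80.98)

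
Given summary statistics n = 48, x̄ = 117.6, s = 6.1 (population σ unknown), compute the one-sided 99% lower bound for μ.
μ ≥ 115.48

Lower bound (one-sided):
t* = 2.408 (one-sided for 99%)
Lower bound = x̄ - t* · s/√n = 117.6 - 2.408 · 6.1/√48 = 115.48

We are 99% confident that μ ≥ 115.48.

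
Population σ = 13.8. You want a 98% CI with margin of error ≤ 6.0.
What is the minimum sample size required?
n ≥ 29

For margin E ≤ 6.0:
n ≥ (z* · σ / E)²
n ≥ (2.326 · 13.8 / 6.0)²
n ≥ 28.62

Minimum n = 29 (rounding up)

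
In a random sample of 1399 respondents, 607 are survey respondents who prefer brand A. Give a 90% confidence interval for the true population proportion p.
(0.412, 0.456)

Proportion CI:
p̂ = 607/1399 = 0.43388
SE = √(p̂(1-p̂)/n) = √(0.43388 · 0.56612 / 1399) = 0.01325

z* = 1.645
Margin = z* · SE = 1.645 · 0.01325 = 0.0218

CI: 0.43388 ± 0.0218 = (0.412, 0.456)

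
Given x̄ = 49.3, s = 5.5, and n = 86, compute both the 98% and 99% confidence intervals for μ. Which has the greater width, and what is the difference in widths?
99% CI is wider by 0.32

df = 85
98% CI: t* = 2.371, (47.89, 50.71), width = 2 · t* · s/√n = 2.81
99% CI: t* = 2.635, (47.74, 50.86), width = 2 · t* · s/√n = 3.13

The 99% CI is wider by 3.13 - 2.81 = 0.32.
Higher confidence requires a wider interval.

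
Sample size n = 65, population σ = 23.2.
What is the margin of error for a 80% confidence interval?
Margin of error = 3.69

Margin of error = z* · σ/√n
= 1.282 · 23.2/√65
= 1.282 · 23.2/8.0623
= 3.69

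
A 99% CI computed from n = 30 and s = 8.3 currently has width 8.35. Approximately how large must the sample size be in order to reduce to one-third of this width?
n ≈ 270

CI width ∝ 1/√n
To reduce width by factor 3, need √n to grow by 3 → need 3² = 9 times as many samples.

Current: n = 30, width = 8.35
New: n = 270, width ≈ 2.62

Width reduced by factor of 8.35/2.62 = 3.19.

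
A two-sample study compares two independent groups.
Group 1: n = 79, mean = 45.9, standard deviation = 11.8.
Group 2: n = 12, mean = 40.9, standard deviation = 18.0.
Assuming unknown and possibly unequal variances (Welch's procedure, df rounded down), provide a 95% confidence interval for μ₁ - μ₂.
(-6.69, 16.69)

Difference: x̄₁ - x̄₂ = 5.00
SE = √(s₁²/n₁ + s₂²/n₂) = √(11.8²/79 + 18.0²/12) = 5.3631
df = 12.48 → 12 (Welch–Satterthwaite, rounded down)
t* = 2.179

CI: 5.00 ± 2.179 · 5.3631 = 5.00 ± 11.69 = (-6.69, 16.69)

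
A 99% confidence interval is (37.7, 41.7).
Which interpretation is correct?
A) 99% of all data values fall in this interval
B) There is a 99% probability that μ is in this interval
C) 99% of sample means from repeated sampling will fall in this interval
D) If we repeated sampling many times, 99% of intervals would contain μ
D

A) Wrong — a CI is about the parameter μ, not individual data values.
B) Wrong — μ is fixed; the randomness lives in the interval, not in μ.
C) Wrong — coverage applies to intervals containing μ, not to future x̄ values.
D) Correct — this is the frequentist long-run coverage interpretation.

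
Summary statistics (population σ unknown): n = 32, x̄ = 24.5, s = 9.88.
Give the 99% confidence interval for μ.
(19.71, 29.29)

t-interval (σ unknown):
df = n - 1 = 31
t* = 2.744 for 99% confidence

Margin of error = t* · s/√n = 2.744 · 9.88/√32 = 4.79

CI: (19.71, 29.29)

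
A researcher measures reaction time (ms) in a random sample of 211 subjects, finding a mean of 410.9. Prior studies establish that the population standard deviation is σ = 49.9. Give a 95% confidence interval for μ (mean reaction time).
(404.17, 417.63)

z-interval (σ known):
z* = 1.960 for 95% confidence

Margin of error = z* · σ/√n = 1.960 · 49.9/√211 = 6.73

CI: (410.9 - 6.73, 410.9 + 6.73) = (404.17, 417.63)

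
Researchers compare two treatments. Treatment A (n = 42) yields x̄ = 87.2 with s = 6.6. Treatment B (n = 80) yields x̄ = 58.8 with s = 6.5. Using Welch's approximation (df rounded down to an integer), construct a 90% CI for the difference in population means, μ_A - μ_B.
(26.32, 30.48)

Difference: x̄₁ - x̄₂ = 28.40
SE = √(s₁²/n₁ + s₂²/n₂) = √(6.6²/42 + 6.5²/80) = 1.2511
df = 82.31 → 82 (Welch–Satterthwaite, rounded down)
t* = 1.664

CI: 28.40 ± 1.664 · 1.2511 = 28.40 ± 2.08 = (26.32, 30.48)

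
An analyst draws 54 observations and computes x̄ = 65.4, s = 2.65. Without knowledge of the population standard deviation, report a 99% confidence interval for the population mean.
(64.44, 66.36)

t-interval (σ unknown):
df = n - 1 = 53
t* = 2.672 for 99% confidence

Margin of error = t* · s/√n = 2.672 · 2.65/√54 = 0.96

CI: (64.44, 66.36)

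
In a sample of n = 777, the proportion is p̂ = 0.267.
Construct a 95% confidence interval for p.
(0.236, 0.298)

Proportion CI:
SE = √(p̂(1-p̂)/n) = √(0.267 · 0.733 / 777) = 0.01587

z* = 1.960
Margin = z* · SE = 1.960 · 0.01587 = 0.0311

CI: 0.267 ± 0.0311 = (0.236, 0.298)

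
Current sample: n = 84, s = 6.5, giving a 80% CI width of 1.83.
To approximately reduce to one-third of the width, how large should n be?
n ≈ 756

CI width ∝ 1/√n
To reduce width by factor 3, need √n to grow by 3 → need 3² = 9 times as many samples.

Current: n = 84, width = 1.83
New: n = 756, width ≈ 0.61

Width reduced by factor of 1.83/0.61 = 3.00.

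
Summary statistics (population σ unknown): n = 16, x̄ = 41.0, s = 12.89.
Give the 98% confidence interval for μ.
(32.62, 49.38)

t-interval (σ unknown):
df = n - 1 = 15
t* = 2.602 for 98% confidence

Margin of error = t* · s/√n = 2.602 · 12.89/√16 = 8.38

CI: (32.62, 49.38)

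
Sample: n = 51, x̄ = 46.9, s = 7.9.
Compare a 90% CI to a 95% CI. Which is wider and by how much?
95% CI is wider by 0.73

df = 50
90% CI: t* = 1.676, (45.05, 48.75), width = 2 · t* · s/√n = 3.71
95% CI: t* = 2.009, (44.68, 49.12), width = 2 · t* · s/√n = 4.44

The 95% CI is wider by 4.44 - 3.71 = 0.73.
Higher confidence requires a wider interval.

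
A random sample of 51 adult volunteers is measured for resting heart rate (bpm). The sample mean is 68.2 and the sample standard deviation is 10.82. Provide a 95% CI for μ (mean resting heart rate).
(65.16, 71.24)

t-interval (σ unknown):
df = n - 1 = 50
t* = 2.009 for 95% confidence

Margin of error = t* · s/√n = 2.009 · 10.82/√51 = 3.04

CI: (65.16, 71.24)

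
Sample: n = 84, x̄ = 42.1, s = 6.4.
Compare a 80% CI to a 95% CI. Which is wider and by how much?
95% CI is wider by 0.98

df = 83
80% CI: t* = 1.292, (41.20, 43.00), width = 2 · t* · s/√n = 1.80
95% CI: t* = 1.989, (40.71, 43.49), width = 2 · t* · s/√n = 2.78

The 95% CI is wider by 2.78 - 1.80 = 0.98.
Higher confidence requires a wider interval.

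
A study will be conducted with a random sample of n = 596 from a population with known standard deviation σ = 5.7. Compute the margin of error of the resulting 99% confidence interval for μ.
Margin of error = 0.60

Margin of error = z* · σ/√n
= 2.576 · 5.7/√596
= 2.576 · 5.7/24.4131
= 0.60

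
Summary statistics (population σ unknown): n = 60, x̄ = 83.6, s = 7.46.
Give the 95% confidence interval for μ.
(81.67, 85.53)

t-interval (σ unknown):
df = n - 1 = 59
t* = 2.001 for 95% confidence

Margin of error = t* · s/√n = 2.001 · 7.46/√60 = 1.93

CI: (81.67, 85.53)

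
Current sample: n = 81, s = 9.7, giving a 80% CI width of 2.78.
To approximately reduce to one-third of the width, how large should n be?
n ≈ 729

CI width ∝ 1/√n
To reduce width by factor 3, need √n to grow by 3 → need 3² = 9 times as many samples.

Current: n = 81, width = 2.78
New: n = 729, width ≈ 0.92

Width reduced by factor of 2.78/0.92 = 3.02.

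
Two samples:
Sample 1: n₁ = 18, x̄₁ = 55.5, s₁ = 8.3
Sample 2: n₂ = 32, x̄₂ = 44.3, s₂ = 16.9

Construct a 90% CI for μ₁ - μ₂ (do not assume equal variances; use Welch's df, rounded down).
(5.21, 17.19)

Difference: x̄₁ - x̄₂ = 11.20
SE = √(s₁²/n₁ + s₂²/n₂) = √(8.3²/18 + 16.9²/32) = 3.5711
df = 47.39 → 47 (Welch–Satterthwaite, rounded down)
t* = 1.678

CI: 11.20 ± 1.678 · 3.5711 = 11.20 ± 5.99 = (5.21, 17.19)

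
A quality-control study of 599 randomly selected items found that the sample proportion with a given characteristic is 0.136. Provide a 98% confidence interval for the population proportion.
(0.103, 0.169)

Proportion CI:
SE = √(p̂(1-p̂)/n) = √(0.136 · 0.864 / 599) = 0.01401

z* = 2.326
Margin = z* · SE = 2.326 · 0.01401 = 0.0326

CI: 0.136 ± 0.0326 = (0.103, 0.169)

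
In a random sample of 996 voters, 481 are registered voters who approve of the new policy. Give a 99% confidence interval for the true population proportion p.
(0.442, 0.524)

Proportion CI:
p̂ = 481/996 = 0.48293
SE = √(p̂(1-p̂)/n) = √(0.48293 · 0.51707 / 996) = 0.01583

z* = 2.576
Margin = z* · SE = 2.576 · 0.01583 = 0.0408

CI: 0.48293 ± 0.0408 = (0.442, 0.524)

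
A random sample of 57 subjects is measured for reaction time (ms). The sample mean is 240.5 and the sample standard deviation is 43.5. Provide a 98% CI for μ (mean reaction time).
(226.70, 254.30)

t-interval (σ unknown):
df = n - 1 = 56
t* = 2.395 for 98% confidence

Margin of error = t* · s/√n = 2.395 · 43.5/√57 = 13.80

CI: (226.70, 254.30)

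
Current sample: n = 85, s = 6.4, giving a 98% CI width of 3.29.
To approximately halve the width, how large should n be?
n ≈ 340

CI width ∝ 1/√n
To reduce width by factor 2, need √n to grow by 2 → need 2² = 4 times as many samples.

Current: n = 85, width = 3.29
New: n = 340, width ≈ 1.62

Width reduced by factor of 3.29/1.62 = 2.03.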